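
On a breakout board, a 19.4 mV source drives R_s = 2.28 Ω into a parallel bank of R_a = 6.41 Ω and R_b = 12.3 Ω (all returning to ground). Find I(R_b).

Combine the parallel branches: R_p = (1/6.41 + 1/12.3)⁻¹ = 4.214 Ω.
V_A = 19.4 × 4.214/6.494 = 12.59 mV.
I(R_b) = V_A / R_b = 12.59/12.3 = 1.023 mA.

I ≈ 1.02 mA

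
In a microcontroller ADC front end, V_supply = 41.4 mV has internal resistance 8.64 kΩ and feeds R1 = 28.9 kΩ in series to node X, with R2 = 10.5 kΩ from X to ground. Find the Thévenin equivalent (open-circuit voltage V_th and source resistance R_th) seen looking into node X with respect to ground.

V_th ≈ 9.05 mV, R_th ≈ 8.21 kΩ

R1' = 8.64 + 28.9 = 37.54 kΩ (source resistance + R1).
With X open, the divider is unloaded: V_th = 41.4 × 10.5/48.04 = 9.049 mV.
Zeroing V_supply shorts the top of R1' to ground, so R_th = R1' ‖ R2 = 8.205 kΩ.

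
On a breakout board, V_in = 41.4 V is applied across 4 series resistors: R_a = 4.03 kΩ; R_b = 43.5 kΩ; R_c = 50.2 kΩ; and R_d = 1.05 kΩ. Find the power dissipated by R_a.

ΣR = 98.78 kΩ → I = 41.4/98.78 = 0.4191 mA.
V(R_a) = I·R = 1.689 V; P = V·I = 1.689 × 0.4191 = 0.7079 mW.

P ≈ 0.708 mW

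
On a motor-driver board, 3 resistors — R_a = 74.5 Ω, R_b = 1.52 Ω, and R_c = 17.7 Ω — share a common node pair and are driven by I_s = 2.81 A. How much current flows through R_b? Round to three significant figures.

I ≈ 2.54 A

Total conductance ΣG = 1/74.5 + 1/1.52 + 1/17.7 = 0.7278 (units of 1/Ω).
R_b takes the fraction G_k/ΣG = 0.6579/0.7278 = 0.9039, so I = 2.81 × 0.9039 = 2.540 A.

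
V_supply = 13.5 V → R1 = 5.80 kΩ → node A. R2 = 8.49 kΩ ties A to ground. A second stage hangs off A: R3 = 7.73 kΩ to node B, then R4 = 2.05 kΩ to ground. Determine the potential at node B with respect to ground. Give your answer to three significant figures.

V_B ≈ 1.24 V

The second stage (R3 + R4 = 9.780 kΩ) loads node A in parallel with R2.
Effective lower resistance at A: R2 ‖ 9.780 = 4.545 kΩ.
V_A = 13.5 × 4.545/(5.80 + 4.545) = 5.931 V.
V_B = V_A × 0.2096 = 1.243 V.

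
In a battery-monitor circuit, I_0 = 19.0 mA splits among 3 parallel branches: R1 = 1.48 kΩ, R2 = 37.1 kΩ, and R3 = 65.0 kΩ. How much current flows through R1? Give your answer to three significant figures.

I ≈ 17.9 mA

ΣG = 1/1.48 + 1/37.1 + 1/65.0 = 0.7180.
By the current-divider rule, I = I_0 · G_k/ΣG = 19.0 × 0.9410 = 17.88 mA.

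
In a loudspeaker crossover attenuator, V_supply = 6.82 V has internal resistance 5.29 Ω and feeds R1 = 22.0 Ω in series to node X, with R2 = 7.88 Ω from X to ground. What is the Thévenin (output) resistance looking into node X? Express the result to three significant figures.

R1' = 5.29 + 22.0 = 27.29 Ω (source resistance + R1).
With V_supply suppressed (replaced by a short), R_th = R1' ‖ R2 = (27.29 × 7.88)/(27.29 + 7.88) = 6.114 Ω.

R_th ≈ 6.11 Ω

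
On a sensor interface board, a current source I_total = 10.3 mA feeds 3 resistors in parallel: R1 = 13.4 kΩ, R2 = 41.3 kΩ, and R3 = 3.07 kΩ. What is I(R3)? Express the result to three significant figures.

Total conductance ΣG = 1/13.4 + 1/41.3 + 1/3.07 = 0.4246 (units of 1/kΩ).
By the current-divider rule, I = I_total · G_k/ΣG = 10.3 × 0.7672 = 7.902 mA.

I ≈ 7.90 mA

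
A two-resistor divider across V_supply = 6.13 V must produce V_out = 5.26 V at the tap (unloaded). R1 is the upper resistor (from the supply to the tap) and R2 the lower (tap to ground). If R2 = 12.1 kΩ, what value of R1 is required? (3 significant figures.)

R1 ≈ 2.00 kΩ

V_out/V_supply = R2/(R1+R2) = 0.8581.
R1 = R2·(1/k − 1) = 12.1 × 0.1654 = 2.001 kΩ.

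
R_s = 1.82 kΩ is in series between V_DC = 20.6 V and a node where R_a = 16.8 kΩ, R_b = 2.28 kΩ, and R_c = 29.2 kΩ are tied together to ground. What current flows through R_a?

I ≈ 0.623 mA

Equivalent of the parallel group: R_p = 1.878 kΩ.
Node voltage V_A = V_DC · R_p/(R_s + R_p) = 20.6 × 0.5079 = 10.46 V.
Branch current I = V_A/R_a = 10.46/16.8 = 0.6228 mA.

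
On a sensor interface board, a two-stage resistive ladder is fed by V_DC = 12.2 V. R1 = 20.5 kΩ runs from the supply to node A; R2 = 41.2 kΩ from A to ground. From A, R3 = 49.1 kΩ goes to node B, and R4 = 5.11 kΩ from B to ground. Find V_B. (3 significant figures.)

Node A sees R2 in parallel with the series input of stage 2, R3 + R4 = 54.21 kΩ.
R2 ‖ (R3+R4) = 23.41 kΩ.
First divider: V_A = V_DC · 23.41/(20.5 + 23.41) = 6.504 V.
Then the unloaded second divider: V_B = V_A × R4/(R3+R4) = 6.504 × 0.09426 = 0.6131 V.

V_B ≈ 0.613 V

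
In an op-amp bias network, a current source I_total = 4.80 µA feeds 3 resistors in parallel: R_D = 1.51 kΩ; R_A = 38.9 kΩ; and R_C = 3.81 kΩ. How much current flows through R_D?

ΣG = 1/1.51 + 1/38.9 + 1/3.81 = 0.9504.
Current divider: I(R_D) = I_total · G_k/ΣG = 4.80 × (0.6623/0.9504) = 4.80 × 0.6968 = 3.345 µA.

I ≈ 3.34 µA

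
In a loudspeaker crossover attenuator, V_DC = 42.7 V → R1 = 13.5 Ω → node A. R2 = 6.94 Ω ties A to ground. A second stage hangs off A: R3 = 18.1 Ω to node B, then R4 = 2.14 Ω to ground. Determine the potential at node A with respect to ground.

Looking into the second stage from A: R3 + R4 = 20.24 Ω appears in parallel with R2.
R2 ‖ (R3+R4) = 5.168 Ω.
First divider: V_A = V_DC · 5.168/(13.5 + 5.168) = 11.82 V.

V_A ≈ 11.8 V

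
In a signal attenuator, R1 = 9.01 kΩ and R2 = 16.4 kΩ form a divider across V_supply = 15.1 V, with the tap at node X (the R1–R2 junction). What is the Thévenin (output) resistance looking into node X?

R_th ≈ 5.82 kΩ

Zeroing V_supply shorts the top of R1 to ground, so R_th = R1 ‖ R2 = 5.815 kΩ.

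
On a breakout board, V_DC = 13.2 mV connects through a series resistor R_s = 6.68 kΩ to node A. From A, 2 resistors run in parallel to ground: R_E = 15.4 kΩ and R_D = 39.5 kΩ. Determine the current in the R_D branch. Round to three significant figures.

I ≈ 0.208 µA

Equivalent of the parallel group: R_p = 11.08 kΩ.
Node voltage V_A = V_DC · R_p/(R_s + R_p) = 13.2 × 0.6239 = 8.235 mV.
Branch current I = V_A/R_D = 8.235/39.5 = 0.2085 µA.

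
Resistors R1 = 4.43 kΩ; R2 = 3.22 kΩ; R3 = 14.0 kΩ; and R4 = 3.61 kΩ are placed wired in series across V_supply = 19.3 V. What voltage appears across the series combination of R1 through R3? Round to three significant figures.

V ≈ 16.5 V

ΣR = 4.43 + 3.22 + 14.0 + 3.61 = 25.26 kΩ.
R_{R1..R3} = 4.43 + 3.22 + 14.0 = 21.65 kΩ.
V = V_supply · R/ΣR = 19.3 × 0.8571 = 16.54 V.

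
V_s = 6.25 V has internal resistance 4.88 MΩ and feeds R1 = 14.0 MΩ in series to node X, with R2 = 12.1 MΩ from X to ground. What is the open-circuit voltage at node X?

V_th ≈ 2.44 V

R1' = 4.88 + 14.0 = 18.88 MΩ (source resistance + R1).
V_th is the unloaded tap voltage: V_s · R2/(R1'+R2) = 6.25 × 0.3906 = 2.441 V.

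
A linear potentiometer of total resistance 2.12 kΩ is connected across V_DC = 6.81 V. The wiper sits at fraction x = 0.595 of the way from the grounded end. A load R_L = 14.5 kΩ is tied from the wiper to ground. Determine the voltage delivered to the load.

V_out ≈ 3.91 V

Split the track: R_lower = x·R_p = 1.261 kΩ, R_upper = (1−x)·R_p = 0.8586 kΩ.
R_L loads the lower segment: effective lower R = 1.160 kΩ.
Loaded-divider output: V_out = 6.81 × 0.5748 = 3.914 V.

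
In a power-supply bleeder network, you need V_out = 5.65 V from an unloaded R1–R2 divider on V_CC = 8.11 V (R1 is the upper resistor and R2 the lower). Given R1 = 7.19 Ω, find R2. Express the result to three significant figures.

R2 ≈ 16.5 Ω

Required fraction k = V_out/V_CC = 0.6967.
Rearranging, R2 = R1·k/(1−k) = 7.19 × 2.297 = 16.51 Ω.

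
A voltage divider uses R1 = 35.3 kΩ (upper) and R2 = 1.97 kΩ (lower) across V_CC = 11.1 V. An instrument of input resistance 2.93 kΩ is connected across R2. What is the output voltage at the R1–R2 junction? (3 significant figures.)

V_out ≈ 0.358 V

First combine the lower leg with the load: R2 ‖ R_L = 1.178 kΩ.
Now apply the divider: V_out = 11.1 × 0.03229 = 0.3585 V.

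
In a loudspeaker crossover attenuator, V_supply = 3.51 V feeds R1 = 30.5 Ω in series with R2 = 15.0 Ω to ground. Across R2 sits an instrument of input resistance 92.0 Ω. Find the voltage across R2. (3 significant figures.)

V_out ≈ 1.04 V

R2 ‖ R_L = (15.0 × 92.0)/(15.0 + 92.0) = 12.90 Ω.
Voltage divider with the loaded lower leg: V_out = 3.51 × 12.90/(30.5 + 12.90) = 3.51 × 0.2972 = 1.043 V.
(Unloaded it would be 1.16 V; the load pulls it down.)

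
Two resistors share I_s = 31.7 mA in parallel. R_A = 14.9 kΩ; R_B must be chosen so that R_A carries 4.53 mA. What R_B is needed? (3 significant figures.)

Two-branch current divider: I_A = I_s · R_B/(R_A + R_B).
4.53/31.7 = R_B/(R_A + R_B) → R_B = R_A · (0.1429)/(1 − 0.1429) = 14.9 × 0.1667 = 2.484 kΩ.

R_B ≈ 2.48 kΩ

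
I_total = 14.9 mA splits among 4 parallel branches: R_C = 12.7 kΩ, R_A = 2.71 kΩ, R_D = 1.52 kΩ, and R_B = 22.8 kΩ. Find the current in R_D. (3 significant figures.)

I ≈ 8.53 mA

Total conductance ΣG = 1/12.7 + 1/2.71 + 1/1.52 + 1/22.8 = 1.149 (units of 1/kΩ).
Current divider: I(R_D) = I_total · G_k/ΣG = 14.9 × (0.6579/1.149) = 14.9 × 0.5723 = 8.528 mA.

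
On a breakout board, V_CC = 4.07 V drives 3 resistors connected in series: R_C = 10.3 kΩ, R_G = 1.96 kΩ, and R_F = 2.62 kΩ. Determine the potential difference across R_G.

V ≈ 0.536 V

ΣR = 10.3 + 1.96 + 2.62 = 14.88 kΩ.
By the voltage-divider rule, V = 4.07 × 1.960/14.88 = 0.5361 V.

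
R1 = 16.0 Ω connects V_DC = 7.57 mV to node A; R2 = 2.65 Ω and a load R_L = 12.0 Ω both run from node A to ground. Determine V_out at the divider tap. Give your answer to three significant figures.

First combine the lower leg with the load: R2 ‖ R_L = 2.171 Ω.
Voltage divider with the loaded lower leg: V_out = 7.57 × 2.171/(16.0 + 2.171) = 7.57 × 0.1195 = 0.9043 mV.

V_out ≈ 0.904 mV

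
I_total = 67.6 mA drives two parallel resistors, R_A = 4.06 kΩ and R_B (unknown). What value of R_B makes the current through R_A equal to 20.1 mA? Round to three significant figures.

In a two-way split, I_A/I_total = R_B/(R_A + R_B).
With f = 0.2973, R_B = R_A · f/(1−f) = 4.06 × 0.4232 = 1.718 kΩ.

R_B ≈ 1.72 kΩ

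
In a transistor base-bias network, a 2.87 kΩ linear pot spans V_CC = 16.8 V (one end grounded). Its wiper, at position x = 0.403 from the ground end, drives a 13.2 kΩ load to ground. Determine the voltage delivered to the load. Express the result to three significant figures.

Split the track: R_lower = x·R_p = 1.157 kΩ, R_upper = (1−x)·R_p = 1.713 kΩ.
Lower segment in parallel with the load: 1.157 ‖ 13.2 = 1.063 kΩ.
Loaded-divider output: V_out = 16.8 × 0.3830 = 6.434 V.

V_out ≈ 6.43 V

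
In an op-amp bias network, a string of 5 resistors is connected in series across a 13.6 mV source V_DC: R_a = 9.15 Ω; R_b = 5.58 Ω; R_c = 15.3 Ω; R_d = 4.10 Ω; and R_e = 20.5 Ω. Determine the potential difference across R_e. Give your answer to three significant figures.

V ≈ 5.10 mV

ΣR = 9.15 + 5.58 + 15.3 + 4.10 + 20.5 = 54.63 Ω.
By the voltage-divider rule, V = 13.6 × 20.50/54.63 = 5.103 mV.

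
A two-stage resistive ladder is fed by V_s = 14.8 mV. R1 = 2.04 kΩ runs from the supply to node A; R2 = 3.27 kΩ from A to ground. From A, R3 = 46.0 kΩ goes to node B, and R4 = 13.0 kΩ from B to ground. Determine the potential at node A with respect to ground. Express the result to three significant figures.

Node A sees R2 in parallel with the series input of stage 2, R3 + R4 = 59.00 kΩ.
Effective lower resistance at A: R2 ‖ 59.00 = 3.098 kΩ.
First divider: V_A = V_s · 3.098/(2.04 + 3.098) = 8.924 mV.

V_A ≈ 8.92 mV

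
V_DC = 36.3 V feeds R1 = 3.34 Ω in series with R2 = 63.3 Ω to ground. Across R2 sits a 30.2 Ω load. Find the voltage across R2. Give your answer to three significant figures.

V_out ≈ 31.2 V

The load sits in parallel with R2, giving an effective lower resistance R2' = R2·R_L/(R2+R_L) = 20.45 Ω.
Then V_out = V_DC · R2'/(R1 + R2') = 36.3 × 20.45/23.79 = 31.20 V.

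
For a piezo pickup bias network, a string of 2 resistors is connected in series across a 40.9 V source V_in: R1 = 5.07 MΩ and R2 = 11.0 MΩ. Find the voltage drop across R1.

V ≈ 12.9 V

ΣR = 5.07 + 11.0 = 16.07 MΩ.
By the voltage-divider rule, V = 40.9 × 5.070/16.07 = 12.90 V.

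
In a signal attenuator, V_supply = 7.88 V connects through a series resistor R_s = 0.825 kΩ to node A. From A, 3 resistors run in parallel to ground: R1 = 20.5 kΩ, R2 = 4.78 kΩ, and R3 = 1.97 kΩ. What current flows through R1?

Combine the parallel branches: R_p = (1/20.5 + 1/4.78 + 1/1.97)⁻¹ = 1.306 kΩ.
V_A by voltage divider: V_A = 7.88 × 1.306/(0.825 + 1.306) = 4.830 V.
Branch current I = V_A/R1 = 4.830/20.5 = 0.2356 mA.
(Check via current divider: I_total = 3.698 mA; share G_k/ΣG = 0.06372 → same result.)

I ≈ 0.236 mA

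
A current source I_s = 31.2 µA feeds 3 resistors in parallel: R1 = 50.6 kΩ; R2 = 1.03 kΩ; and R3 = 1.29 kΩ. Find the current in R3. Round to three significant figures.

ΣG = 1/50.6 + 1/1.03 + 1/1.29 = 1.766.
R3 takes the fraction G_k/ΣG = 0.7752/1.766 = 0.4390, so I = 31.2 × 0.4390 = 13.70 µA.

I ≈ 13.7 µA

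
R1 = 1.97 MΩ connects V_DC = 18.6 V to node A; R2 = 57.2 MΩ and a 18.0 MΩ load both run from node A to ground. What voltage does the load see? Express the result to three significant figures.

The load sits in parallel with R2, giving an effective lower resistance R2' = R2·R_L/(R2+R_L) = 13.69 MΩ.
Then V_out = V_DC · R2'/(R1 + R2') = 18.6 × 13.69/15.66 = 16.26 V.

V_out ≈ 16.3 V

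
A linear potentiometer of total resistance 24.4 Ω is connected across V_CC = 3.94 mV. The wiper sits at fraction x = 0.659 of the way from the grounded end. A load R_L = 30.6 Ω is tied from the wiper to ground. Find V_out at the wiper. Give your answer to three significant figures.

The pot divides into 8.320 Ω above the wiper and 16.08 Ω below.
R_L loads the lower segment: effective lower R = 10.54 Ω.
V_out = 3.94 × 10.54/(8.320 + 10.54) = 2.202 mV.

V_out ≈ 2.20 mV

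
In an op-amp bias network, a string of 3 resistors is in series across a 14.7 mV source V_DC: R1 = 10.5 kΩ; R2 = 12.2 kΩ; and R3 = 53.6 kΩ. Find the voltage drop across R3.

V ≈ 10.3 mV

Total series resistance ΣR = 10.5 + 12.2 + 53.6 = 76.30 kΩ.
V = V_DC · R/ΣR = 14.7 × 0.7025 = 10.33 mV.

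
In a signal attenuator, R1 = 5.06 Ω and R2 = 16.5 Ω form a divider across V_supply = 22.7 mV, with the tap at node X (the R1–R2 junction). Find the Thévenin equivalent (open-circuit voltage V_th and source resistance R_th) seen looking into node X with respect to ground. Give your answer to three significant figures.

Open-circuit (no load on X): V_th = V_supply · R2/(R1 + R2) = 22.7 × 16.5/(5.060 + 16.5) = 17.37 mV.
With V_supply suppressed (replaced by a short), R_th = R1 ‖ R2 = (5.060 × 16.5)/(5.060 + 16.5) = 3.872 Ω.

V_th ≈ 17.4 mV, R_th ≈ 3.87 Ω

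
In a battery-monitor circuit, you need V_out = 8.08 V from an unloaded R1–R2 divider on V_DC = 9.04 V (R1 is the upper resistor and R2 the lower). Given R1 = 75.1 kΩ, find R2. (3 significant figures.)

R2 ≈ 632 kΩ

The divider ratio is R2/(R1+R2) = 8.08/9.04 = 0.8938.
R2 = R1 · 0.8938/(1 − 0.8938) = 632.1 kΩ.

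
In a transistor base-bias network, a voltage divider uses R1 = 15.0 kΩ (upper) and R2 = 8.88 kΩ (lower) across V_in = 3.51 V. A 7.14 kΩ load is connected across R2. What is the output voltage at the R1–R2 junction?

V_out ≈ 0.733 V

First combine the lower leg with the load: R2 ‖ R_L = 3.958 kΩ.
Voltage divider with the loaded lower leg: V_out = 3.51 × 3.958/(15.0 + 3.958) = 3.51 × 0.2088 = 0.7328 V.
(Unloaded it would be 1.31 V; the load pulls it down.)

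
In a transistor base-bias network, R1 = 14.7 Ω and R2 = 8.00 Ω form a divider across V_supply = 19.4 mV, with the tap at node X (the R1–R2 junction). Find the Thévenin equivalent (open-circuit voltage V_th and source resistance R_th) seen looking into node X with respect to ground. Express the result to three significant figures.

Open-circuit (no load on X): V_th = V_supply · R2/(R1 + R2) = 19.4 × 8.00/(14.70 + 8.00) = 6.837 mV.
With V_supply suppressed (replaced by a short), R_th = R1 ‖ R2 = (14.70 × 8.00)/(14.70 + 8.00) = 5.181 Ω.

V_th ≈ 6.84 mV, R_th ≈ 5.18 Ω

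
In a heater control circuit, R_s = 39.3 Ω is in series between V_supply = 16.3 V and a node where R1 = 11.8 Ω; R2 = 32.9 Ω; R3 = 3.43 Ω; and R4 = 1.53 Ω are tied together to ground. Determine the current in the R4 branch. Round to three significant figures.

Equivalent of the parallel group: R_p = 0.9431 Ω.
Node voltage V_A = V_supply · R_p/(R_s + R_p) = 16.3 × 0.02344 = 0.3820 V.
I(R4) = V_A / R4 = 0.3820/1.53 = 0.2497 A.

I ≈ 0.250 A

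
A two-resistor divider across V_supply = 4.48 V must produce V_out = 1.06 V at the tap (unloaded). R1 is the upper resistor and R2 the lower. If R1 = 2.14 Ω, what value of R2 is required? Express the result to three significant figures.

R2 ≈ 0.663 Ω

Required fraction k = V_out/V_supply = 0.2366.
Rearranging, R2 = R1·k/(1−k) = 2.14 × 0.3099 = 0.6633 Ω.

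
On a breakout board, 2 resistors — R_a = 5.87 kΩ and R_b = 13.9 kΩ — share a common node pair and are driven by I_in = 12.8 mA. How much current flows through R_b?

I ≈ 3.80 mA

With just two branches, the current splits inversely with resistance.
So I = 12.8 × 5.87/19.77 = 3.801 mA.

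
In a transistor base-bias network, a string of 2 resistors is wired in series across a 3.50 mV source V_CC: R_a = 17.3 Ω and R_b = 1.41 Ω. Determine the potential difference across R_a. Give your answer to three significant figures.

Series total: ΣR = 17.3 + 1.41 = 18.71 Ω.
V = V_CC · R/ΣR = 3.50 × 0.9246 = 3.236 mV.

V ≈ 3.24 mV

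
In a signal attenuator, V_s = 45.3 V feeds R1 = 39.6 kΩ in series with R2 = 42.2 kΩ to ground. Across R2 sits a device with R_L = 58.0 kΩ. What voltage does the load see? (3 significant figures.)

V_out ≈ 17.3 V

The load sits in parallel with R2, giving an effective lower resistance R2' = R2·R_L/(R2+R_L) = 24.43 kΩ.
Then V_out = V_s · R2'/(R1 + R2') = 45.3 × 24.43/64.03 = 17.28 V.
(Unloaded it would be 23.4 V; the load pulls it down.)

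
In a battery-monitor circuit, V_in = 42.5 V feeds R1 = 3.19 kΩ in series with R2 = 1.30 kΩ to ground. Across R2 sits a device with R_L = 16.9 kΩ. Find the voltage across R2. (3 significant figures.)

V_out ≈ 11.7 V

The load sits in parallel with R2, giving an effective lower resistance R2' = R2·R_L/(R2+R_L) = 1.207 kΩ.
Then V_out = V_in · R2'/(R1 + R2') = 42.5 × 1.207/4.397 = 11.67 V.
(Unloaded it would be 12.3 V; the load pulls it down.)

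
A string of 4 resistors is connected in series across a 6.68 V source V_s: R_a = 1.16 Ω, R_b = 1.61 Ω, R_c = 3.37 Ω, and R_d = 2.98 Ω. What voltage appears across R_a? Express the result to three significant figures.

Series total: ΣR = 1.16 + 1.61 + 3.37 + 2.98 = 9.120 Ω.
By the voltage-divider rule, V = 6.68 × 1.160/9.120 = 0.8496 V.

V ≈ 0.850 V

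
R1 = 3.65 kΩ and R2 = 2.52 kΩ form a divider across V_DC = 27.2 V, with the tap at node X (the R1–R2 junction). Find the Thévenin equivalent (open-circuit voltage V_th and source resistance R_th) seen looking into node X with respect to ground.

With X open, the divider is unloaded: V_th = 27.2 × 2.52/6.170 = 11.11 V.
Looking into X with the source shorted: R_th = R1·R2/(R1+R2) = 3.650 × 2.52/6.170 = 1.491 kΩ.

V_th ≈ 11.1 V, R_th ≈ 1.49 kΩ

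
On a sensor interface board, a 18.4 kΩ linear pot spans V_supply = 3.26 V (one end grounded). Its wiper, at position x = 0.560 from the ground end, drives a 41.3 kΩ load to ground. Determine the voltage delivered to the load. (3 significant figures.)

V_out ≈ 1.65 V

The pot divides into 8.096 kΩ above the wiper and 10.30 kΩ below.
R_L loads the lower segment: effective lower R = 8.247 kΩ.
V_out = 3.26 × 8.247/(8.096 + 8.247) = 1.645 V.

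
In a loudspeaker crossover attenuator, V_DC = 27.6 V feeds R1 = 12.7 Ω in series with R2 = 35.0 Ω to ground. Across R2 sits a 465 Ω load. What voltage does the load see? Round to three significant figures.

The load sits in parallel with R2, giving an effective lower resistance R2' = R2·R_L/(R2+R_L) = 32.55 Ω.
Now apply the divider: V_out = 27.6 × 0.7193 = 19.85 V.
(Unloaded it would be 20.3 V; the load pulls it down.)

V_out ≈ 19.9 V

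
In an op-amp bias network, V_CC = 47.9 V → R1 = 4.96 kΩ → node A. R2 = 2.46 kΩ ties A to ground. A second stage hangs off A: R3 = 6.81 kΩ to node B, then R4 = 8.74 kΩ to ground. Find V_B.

V_B ≈ 8.07 V

Looking into the second stage from A: R3 + R4 = 15.55 kΩ appears in parallel with R2.
Effective lower resistance at A: R2 ‖ 15.55 = 2.124 kΩ.
So V_A = 47.9 × 0.2998 = 14.36 V.
V_B = V_A × 0.5621 = 8.072 V.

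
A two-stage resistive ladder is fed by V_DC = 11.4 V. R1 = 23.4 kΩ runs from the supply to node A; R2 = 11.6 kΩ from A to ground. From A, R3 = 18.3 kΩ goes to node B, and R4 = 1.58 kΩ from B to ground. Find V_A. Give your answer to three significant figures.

Looking into the second stage from A: R3 + R4 = 19.88 kΩ appears in parallel with R2.
Effective lower resistance at A: R2 ‖ 19.88 = 7.326 kΩ.
V_A = 11.4 × 7.326/(23.4 + 7.326) = 2.718 V.

V_A ≈ 2.72 V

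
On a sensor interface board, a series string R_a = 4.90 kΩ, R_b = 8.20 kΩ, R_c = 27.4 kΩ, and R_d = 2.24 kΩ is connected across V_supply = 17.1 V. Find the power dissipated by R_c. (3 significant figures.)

Series current I = V_supply/ΣR = 17.1/42.74 = 0.4001 mA.
V(R_c) = I·R = 10.96 V; P = V·I = 10.96 × 0.4001 = 4.386 mW.

P ≈ 4.39 mW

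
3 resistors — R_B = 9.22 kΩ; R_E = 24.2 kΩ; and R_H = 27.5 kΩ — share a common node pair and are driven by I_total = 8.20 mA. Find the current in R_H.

Conductances: ΣG = 1/9.22 + 1/24.2 + 1/27.5 = 0.1861 (1/kΩ).
R_H takes the fraction G_k/ΣG = 0.03636/0.1861 = 0.1954, so I = 8.20 × 0.1954 = 1.602 mA.

I ≈ 1.60 mA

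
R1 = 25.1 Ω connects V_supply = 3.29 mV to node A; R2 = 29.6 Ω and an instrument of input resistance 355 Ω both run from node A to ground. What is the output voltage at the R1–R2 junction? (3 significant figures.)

First combine the lower leg with the load: R2 ‖ R_L = 27.32 Ω.
Now apply the divider: V_out = 3.29 × 0.5212 = 1.715 mV.
(Unloaded it would be 1.78 mV; the load pulls it down.)

V_out ≈ 1.71 mV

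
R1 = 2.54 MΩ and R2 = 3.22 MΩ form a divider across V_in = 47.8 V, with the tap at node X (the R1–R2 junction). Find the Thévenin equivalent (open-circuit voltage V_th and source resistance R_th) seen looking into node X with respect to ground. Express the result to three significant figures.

V_th ≈ 26.7 V, R_th ≈ 1.42 MΩ

V_th is the unloaded tap voltage: V_in · R2/(R1+R2) = 47.8 × 0.5590 = 26.72 V.
Zeroing V_in shorts the top of R1 to ground, so R_th = R1 ‖ R2 = 1.420 MΩ.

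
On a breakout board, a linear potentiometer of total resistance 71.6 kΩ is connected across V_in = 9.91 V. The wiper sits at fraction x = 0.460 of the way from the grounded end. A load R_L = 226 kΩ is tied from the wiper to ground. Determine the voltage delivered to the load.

V_out ≈ 4.23 V

Split the track: R_lower = x·R_p = 32.94 kΩ, R_upper = (1−x)·R_p = 38.66 kΩ.
R_L loads the lower segment: effective lower R = 28.75 kΩ.
Then V_out = V_in · 28.75/(38.66 + 28.75) = 4.226 V.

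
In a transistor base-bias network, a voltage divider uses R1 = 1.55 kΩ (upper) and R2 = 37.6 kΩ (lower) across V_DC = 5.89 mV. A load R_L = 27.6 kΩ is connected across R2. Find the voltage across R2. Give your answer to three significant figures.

V_out ≈ 5.37 mV

The load sits in parallel with R2, giving an effective lower resistance R2' = R2·R_L/(R2+R_L) = 15.92 kΩ.
Voltage divider with the loaded lower leg: V_out = 5.89 × 15.92/(1.55 + 15.92) = 5.89 × 0.9113 = 5.367 mV.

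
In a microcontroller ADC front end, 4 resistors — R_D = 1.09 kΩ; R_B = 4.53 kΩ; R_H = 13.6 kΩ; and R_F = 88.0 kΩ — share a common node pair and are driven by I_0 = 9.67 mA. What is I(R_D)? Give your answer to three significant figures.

Total conductance ΣG = 1/1.09 + 1/4.53 + 1/13.6 + 1/88.0 = 1.223 (units of 1/kΩ).
By the current-divider rule, I = I_0 · G_k/ΣG = 9.67 × 0.7501 = 7.253 mA.

I ≈ 7.25 mA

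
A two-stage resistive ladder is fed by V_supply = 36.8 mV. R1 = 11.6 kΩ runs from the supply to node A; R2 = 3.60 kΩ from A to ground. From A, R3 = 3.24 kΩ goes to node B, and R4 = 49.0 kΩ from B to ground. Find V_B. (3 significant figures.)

V_B ≈ 7.77 mV

Looking into the second stage from A: R3 + R4 = 52.24 kΩ appears in parallel with R2.
Effective lower resistance at A: R2 ‖ 52.24 = 3.368 kΩ.
V_A = 36.8 × 3.368/(11.6 + 3.368) = 8.280 mV.
Then the unloaded second divider: V_B = V_A × R4/(R3+R4) = 8.280 × 0.9380 = 7.767 mV.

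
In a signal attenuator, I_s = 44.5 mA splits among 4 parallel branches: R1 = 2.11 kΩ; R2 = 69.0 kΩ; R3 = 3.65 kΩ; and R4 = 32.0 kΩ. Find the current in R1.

I ≈ 26.6 mA

Total conductance ΣG = 1/2.11 + 1/69.0 + 1/3.65 + 1/32.0 = 0.7936 (units of 1/kΩ).
R1 takes the fraction G_k/ΣG = 0.4739/0.7936 = 0.5972, so I = 44.5 × 0.5972 = 26.57 mA.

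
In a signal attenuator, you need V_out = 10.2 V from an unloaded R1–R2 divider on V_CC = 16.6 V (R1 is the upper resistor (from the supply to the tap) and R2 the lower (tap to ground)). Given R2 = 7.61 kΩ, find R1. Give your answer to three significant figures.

R1 ≈ 4.77 kΩ

V_out/V_CC = R2/(R1+R2) = 0.6145.
Rearranging, R1 = R2·(1−k)/k = 7.61 × 0.6275 = 4.775 kΩ.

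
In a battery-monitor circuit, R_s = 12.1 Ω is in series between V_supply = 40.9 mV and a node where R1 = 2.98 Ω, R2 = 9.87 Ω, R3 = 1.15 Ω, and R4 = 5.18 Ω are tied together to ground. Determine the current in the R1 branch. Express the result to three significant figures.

I ≈ 0.717 mA

Equivalent of the parallel group: R_p = 0.6669 Ω.
Node voltage V_A = V_supply · R_p/(R_s + R_p) = 40.9 × 0.05224 = 2.136 mV.
I(R1) = V_A / R1 = 2.136/2.98 = 0.7169 mA.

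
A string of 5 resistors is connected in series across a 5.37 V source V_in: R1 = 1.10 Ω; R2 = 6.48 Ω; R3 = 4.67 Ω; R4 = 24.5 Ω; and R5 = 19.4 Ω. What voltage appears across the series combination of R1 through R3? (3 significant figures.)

Total series resistance ΣR = 1.10 + 6.48 + 4.67 + 24.5 + 19.4 = 56.15 Ω.
R_{R1..R3} = 1.10 + 6.48 + 4.67 = 12.25 Ω.
V = V_in · R/ΣR = 5.37 × 0.2182 = 1.172 V.

V ≈ 1.17 V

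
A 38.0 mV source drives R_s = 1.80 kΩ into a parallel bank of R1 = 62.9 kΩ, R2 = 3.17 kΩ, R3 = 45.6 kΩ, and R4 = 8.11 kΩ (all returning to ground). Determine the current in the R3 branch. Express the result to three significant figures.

Equivalent of the parallel group: R_p = 2.098 kΩ.
V_A = 38.0 × 2.098/3.898 = 20.45 mV.
I(R3) = V_A / R3 = 20.45/45.6 = 0.4485 µA.

I ≈ 0.449 µA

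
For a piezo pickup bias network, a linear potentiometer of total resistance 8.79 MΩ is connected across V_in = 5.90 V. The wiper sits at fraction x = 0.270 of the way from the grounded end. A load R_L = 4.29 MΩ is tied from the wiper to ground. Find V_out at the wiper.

The pot divides into 6.417 MΩ above the wiper and 2.373 MΩ below.
(x·R_p) ‖ R_L = 1.528 MΩ.
Loaded-divider output: V_out = 5.90 × 0.1923 = 1.135 V.

V_out ≈ 1.13 V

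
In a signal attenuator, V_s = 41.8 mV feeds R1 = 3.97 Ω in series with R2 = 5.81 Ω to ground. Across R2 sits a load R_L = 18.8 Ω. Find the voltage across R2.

V_out ≈ 22.1 mV

R2 ‖ R_L = (5.81 × 18.8)/(5.81 + 18.8) = 4.438 Ω.
Voltage divider with the loaded lower leg: V_out = 41.8 × 4.438/(3.97 + 4.438) = 41.8 × 0.5279 = 22.06 mV.
(Unloaded it would be 24.8 mV; the load pulls it down.)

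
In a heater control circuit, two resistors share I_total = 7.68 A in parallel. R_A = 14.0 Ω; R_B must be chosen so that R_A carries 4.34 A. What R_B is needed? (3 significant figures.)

In a two-way split, I_A/I_total = R_B/(R_A + R_B).
With f = 0.5651, R_B = R_A · f/(1−f) = 14.0 × 1.299 = 18.19 Ω.

R_B ≈ 18.2 Ω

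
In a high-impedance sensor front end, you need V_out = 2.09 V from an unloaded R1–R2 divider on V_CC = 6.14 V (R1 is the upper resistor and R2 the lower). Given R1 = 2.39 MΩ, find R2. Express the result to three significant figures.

R2 ≈ 1.23 MΩ

The divider ratio is R2/(R1+R2) = 2.09/6.14 = 0.3404.
So R2 = R1 · V_out/(V_CC − V_out) = 2.39 × 2.09/(6.14 − 2.09) = 2.39 × 0.5160 = 1.233 MΩ.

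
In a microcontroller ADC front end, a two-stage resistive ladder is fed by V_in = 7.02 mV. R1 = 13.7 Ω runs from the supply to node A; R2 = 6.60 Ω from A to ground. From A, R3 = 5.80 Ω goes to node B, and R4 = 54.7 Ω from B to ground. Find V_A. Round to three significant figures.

V_A ≈ 2.13 mV

The second stage (R3 + R4 = 60.50 Ω) loads node A in parallel with R2.
Effective lower resistance at A: R2 ‖ 60.50 = 5.951 Ω.
First divider: V_A = V_in · 5.951/(13.7 + 5.951) = 2.126 mV.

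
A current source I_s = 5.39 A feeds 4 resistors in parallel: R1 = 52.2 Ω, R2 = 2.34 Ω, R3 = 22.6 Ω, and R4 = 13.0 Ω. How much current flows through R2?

ΣG = 1/52.2 + 1/2.34 + 1/22.6 + 1/13.0 = 0.5677.
By the current-divider rule, I = I_s · G_k/ΣG = 5.39 × 0.7528 = 4.058 A.

I ≈ 4.06 A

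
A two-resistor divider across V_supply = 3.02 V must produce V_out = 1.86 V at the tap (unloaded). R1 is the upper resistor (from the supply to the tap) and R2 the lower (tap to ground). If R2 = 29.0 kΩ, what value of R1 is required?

R1 ≈ 18.1 kΩ

The divider ratio is R2/(R1+R2) = 1.86/3.02 = 0.6159.
R1 = R2·(1/k − 1) = 29.0 × 0.6237 = 18.09 kΩ.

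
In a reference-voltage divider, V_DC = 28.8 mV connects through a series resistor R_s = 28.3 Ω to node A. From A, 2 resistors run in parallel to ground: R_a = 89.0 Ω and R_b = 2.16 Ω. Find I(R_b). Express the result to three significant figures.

I ≈ 0.925 mA

Parallel bank: R_p = 1/(1/89.0 + 1/2.16) = 2.109 Ω.
V_A = 28.8 × 2.109/30.41 = 1.997 mV.
I(R_b) = V_A / R_b = 1.997/2.16 = 0.9247 mA.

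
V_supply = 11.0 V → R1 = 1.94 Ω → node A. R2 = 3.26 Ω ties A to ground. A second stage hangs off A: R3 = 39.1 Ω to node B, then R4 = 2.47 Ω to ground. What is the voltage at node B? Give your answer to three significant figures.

Looking into the second stage from A: R3 + R4 = 41.57 Ω appears in parallel with R2.
R2 ‖ (R3+R4) = 3.023 Ω.
V_A = 11.0 × 3.023/(1.94 + 3.023) = 6.700 V.
Then the unloaded second divider: V_B = V_A × R4/(R3+R4) = 6.700 × 0.05942 = 0.3981 V.

V_B ≈ 0.398 V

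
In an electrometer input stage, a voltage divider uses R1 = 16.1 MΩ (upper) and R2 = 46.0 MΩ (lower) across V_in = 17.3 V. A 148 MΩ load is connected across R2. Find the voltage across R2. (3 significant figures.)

The load sits in parallel with R2, giving an effective lower resistance R2' = R2·R_L/(R2+R_L) = 35.09 MΩ.
Now apply the divider: V_out = 17.3 × 0.6855 = 11.86 V.

V_out ≈ 11.9 V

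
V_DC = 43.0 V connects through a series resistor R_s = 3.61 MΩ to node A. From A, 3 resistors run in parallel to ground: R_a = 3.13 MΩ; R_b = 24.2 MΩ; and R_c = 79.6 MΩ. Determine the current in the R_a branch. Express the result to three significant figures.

I ≈ 5.85 µA

Combine the parallel branches: R_p = (1/3.13 + 1/24.2 + 1/79.6)⁻¹ = 2.678 MΩ.
Node voltage V_A = V_DC · R_p/(R_s + R_p) = 43.0 × 0.4259 = 18.31 V.
Branch current I = V_A/R_a = 18.31/3.13 = 5.851 µA.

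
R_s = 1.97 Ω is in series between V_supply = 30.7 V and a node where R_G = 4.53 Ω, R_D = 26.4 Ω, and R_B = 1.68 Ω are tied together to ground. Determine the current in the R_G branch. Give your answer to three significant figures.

Parallel bank: R_p = 1/(1/4.53 + 1/26.4 + 1/1.68) = 1.171 Ω.
V_A = 30.7 × 1.171/3.141 = 11.45 V.
Branch current I = V_A/R_G = 11.45/4.53 = 2.527 A.
(Check via current divider: I_total = 9.774 A; share G_k/ΣG = 0.2585 → same result.)

I ≈ 2.53 A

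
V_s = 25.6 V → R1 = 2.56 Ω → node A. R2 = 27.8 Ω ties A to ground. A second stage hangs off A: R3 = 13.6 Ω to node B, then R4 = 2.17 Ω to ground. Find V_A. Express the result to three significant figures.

V_A ≈ 20.4 V

The second stage (R3 + R4 = 15.77 Ω) loads node A in parallel with R2.
Effective lower resistance at A: R2 ‖ 15.77 = 10.06 Ω.
So V_A = 25.6 × 0.7972 = 20.41 V.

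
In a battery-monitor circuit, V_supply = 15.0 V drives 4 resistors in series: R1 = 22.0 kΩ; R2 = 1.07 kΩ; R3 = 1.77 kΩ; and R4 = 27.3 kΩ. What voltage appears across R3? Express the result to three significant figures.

Total series resistance ΣR = 22.0 + 1.07 + 1.77 + 27.3 = 52.14 kΩ.
By the voltage-divider rule, V = 15.0 × 1.770/52.14 = 0.5092 V.

V ≈ 0.509 V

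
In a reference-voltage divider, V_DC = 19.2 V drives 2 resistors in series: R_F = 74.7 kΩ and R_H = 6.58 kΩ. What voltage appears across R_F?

Total series resistance ΣR = 74.7 + 6.58 = 81.28 kΩ.
By the voltage-divider rule, V = 19.2 × 74.70/81.28 = 17.65 V.

V ≈ 17.6 V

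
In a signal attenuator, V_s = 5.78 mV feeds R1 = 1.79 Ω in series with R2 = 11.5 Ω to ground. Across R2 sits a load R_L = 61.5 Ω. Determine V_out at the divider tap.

The load sits in parallel with R2, giving an effective lower resistance R2' = R2·R_L/(R2+R_L) = 9.688 Ω.
Now apply the divider: V_out = 5.78 × 0.8441 = 4.879 mV.
(Unloaded it would be 5.00 mV; the load pulls it down.)

V_out ≈ 4.88 mV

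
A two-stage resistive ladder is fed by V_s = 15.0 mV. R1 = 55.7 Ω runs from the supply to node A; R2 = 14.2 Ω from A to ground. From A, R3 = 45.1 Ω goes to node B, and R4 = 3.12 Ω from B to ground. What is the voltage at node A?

The second stage (R3 + R4 = 48.22 Ω) loads node A in parallel with R2.
R2 ‖ (R3+R4) = 10.97 Ω.
So V_A = 15.0 × 0.1645 = 2.468 mV.

V_A ≈ 2.47 mV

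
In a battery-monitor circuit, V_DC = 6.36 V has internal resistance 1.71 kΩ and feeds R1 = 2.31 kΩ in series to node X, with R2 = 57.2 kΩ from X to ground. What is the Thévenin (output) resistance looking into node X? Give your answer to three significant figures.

R_th ≈ 3.76 kΩ

R1' = 1.71 + 2.31 = 4.020 kΩ (source resistance + R1).
With V_DC suppressed (replaced by a short), R_th = R1' ‖ R2 = (4.020 × 57.2)/(4.020 + 57.2) = 3.756 kΩ.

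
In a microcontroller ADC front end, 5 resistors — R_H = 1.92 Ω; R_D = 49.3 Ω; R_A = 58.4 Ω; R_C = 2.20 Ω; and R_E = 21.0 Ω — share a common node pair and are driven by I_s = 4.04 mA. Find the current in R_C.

Total conductance ΣG = 1/1.92 + 1/49.3 + 1/58.4 + 1/2.20 + 1/21.0 = 1.060 (units of 1/Ω).
R_C takes the fraction G_k/ΣG = 0.4545/1.060 = 0.4287, so I = 4.04 × 0.4287 = 1.732 mA.

I ≈ 1.73 mA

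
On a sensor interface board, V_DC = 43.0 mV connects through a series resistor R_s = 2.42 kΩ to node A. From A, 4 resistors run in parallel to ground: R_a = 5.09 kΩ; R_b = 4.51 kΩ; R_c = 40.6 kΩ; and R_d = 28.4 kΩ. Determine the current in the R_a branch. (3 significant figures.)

Combine the parallel branches: R_p = (1/5.09 + 1/4.51 + 1/40.6 + 1/28.4)⁻¹ = 2.092 kΩ.
V_A = 43.0 × 2.092/4.512 = 19.94 mV.
I(R_a) = V_A / R_a = 19.94/5.09 = 3.917 µA.

I ≈ 3.92 µA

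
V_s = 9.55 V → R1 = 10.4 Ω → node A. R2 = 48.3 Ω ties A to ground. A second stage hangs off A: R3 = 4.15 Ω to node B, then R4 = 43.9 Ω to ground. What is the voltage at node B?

V_B ≈ 6.09 V

Looking into the second stage from A: R3 + R4 = 48.05 Ω appears in parallel with R2.
R2 ‖ (R3+R4) = 24.09 Ω.
First divider: V_A = V_s · 24.09/(10.4 + 24.09) = 6.670 V.
Then the unloaded second divider: V_B = V_A × R4/(R3+R4) = 6.670 × 0.9136 = 6.094 V.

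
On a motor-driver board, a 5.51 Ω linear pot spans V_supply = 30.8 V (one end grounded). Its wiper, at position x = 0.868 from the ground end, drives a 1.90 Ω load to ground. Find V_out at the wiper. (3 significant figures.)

V_out ≈ 20.1 V

The pot divides into 0.7273 Ω above the wiper and 4.783 Ω below.
R_L loads the lower segment: effective lower R = 1.360 Ω.
Then V_out = V_supply · 1.360/(0.7273 + 1.360) = 20.07 V.
(Unloaded: V_out = x·V_supply = 26.7 V.)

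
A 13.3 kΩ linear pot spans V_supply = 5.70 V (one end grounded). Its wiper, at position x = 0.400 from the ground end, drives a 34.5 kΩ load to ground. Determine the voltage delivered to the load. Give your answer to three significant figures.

Split the track: R_lower = x·R_p = 5.320 kΩ, R_upper = (1−x)·R_p = 7.980 kΩ.
(x·R_p) ‖ R_L = 4.609 kΩ.
Then V_out = V_supply · 4.609/(7.980 + 4.609) = 2.087 V.

V_out ≈ 2.09 V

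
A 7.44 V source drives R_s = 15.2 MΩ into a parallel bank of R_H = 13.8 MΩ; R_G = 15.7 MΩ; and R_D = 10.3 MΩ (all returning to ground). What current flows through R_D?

I ≈ 0.159 µA

Equivalent of the parallel group: R_p = 4.287 MΩ.
V_A by voltage divider: V_A = 7.44 × 4.287/(15.2 + 4.287) = 1.637 V.
Branch current I = V_A/R_D = 1.637/10.3 = 0.1589 µA.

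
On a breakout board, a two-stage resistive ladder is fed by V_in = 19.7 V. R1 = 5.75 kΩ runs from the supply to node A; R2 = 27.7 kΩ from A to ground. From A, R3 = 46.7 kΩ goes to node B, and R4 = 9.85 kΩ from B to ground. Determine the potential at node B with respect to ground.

The second stage (R3 + R4 = 56.55 kΩ) loads node A in parallel with R2.
R2 ‖ (R3+R4) = 18.59 kΩ.
First divider: V_A = V_in · 18.59/(5.75 + 18.59) = 15.05 V.
V_B = V_A × 0.1742 = 2.621 V.

V_B ≈ 2.62 V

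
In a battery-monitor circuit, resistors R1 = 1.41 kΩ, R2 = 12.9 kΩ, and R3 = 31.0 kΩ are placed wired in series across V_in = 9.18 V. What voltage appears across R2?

Total series resistance ΣR = 1.41 + 12.9 + 31.0 = 45.31 kΩ.
By the voltage-divider rule, V = 9.18 × 12.90/45.31 = 2.614 V.

V ≈ 2.61 V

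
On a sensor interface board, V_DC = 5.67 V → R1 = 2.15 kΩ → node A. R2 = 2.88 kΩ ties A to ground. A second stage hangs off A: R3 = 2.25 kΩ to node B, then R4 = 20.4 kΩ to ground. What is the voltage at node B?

Looking into the second stage from A: R3 + R4 = 22.65 kΩ appears in parallel with R2.
Effective lower resistance at A: R2 ‖ 22.65 = 2.555 kΩ.
First divider: V_A = V_DC · 2.555/(2.15 + 2.555) = 3.079 V.
Stage 2 is unloaded, so V_B = V_A · R4/(R3+R4) = 3.079 × 20.4/22.65 = 2.773 V.

V_B ≈ 2.77 V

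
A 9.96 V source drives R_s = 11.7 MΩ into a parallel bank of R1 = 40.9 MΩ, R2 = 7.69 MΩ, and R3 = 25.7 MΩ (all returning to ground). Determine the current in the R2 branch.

I ≈ 0.397 µA

Parallel bank: R_p = 1/(1/40.9 + 1/7.69 + 1/25.7) = 5.171 MΩ.
Node voltage V_A = V_supply · R_p/(R_s + R_p) = 9.96 × 0.3065 = 3.053 V.
I(R2) = V_A / R2 = 3.053/7.69 = 0.3970 µA.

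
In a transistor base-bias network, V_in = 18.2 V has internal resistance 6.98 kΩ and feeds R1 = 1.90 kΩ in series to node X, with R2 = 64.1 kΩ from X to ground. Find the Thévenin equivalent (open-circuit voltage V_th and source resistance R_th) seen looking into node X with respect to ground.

V_th ≈ 16.0 V, R_th ≈ 7.80 kΩ

R1' = 6.98 + 1.90 = 8.880 kΩ (source resistance + R1).
With X open, the divider is unloaded: V_th = 18.2 × 64.1/72.98 = 15.99 V.
Looking into X with the source shorted: R_th = R1'·R2/(R1'+R2) = 8.880 × 64.1/72.98 = 7.800 kΩ.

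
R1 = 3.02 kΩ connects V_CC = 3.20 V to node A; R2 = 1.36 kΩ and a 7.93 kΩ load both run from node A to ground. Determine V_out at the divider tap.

First combine the lower leg with the load: R2 ‖ R_L = 1.161 kΩ.
Voltage divider with the loaded lower leg: V_out = 3.20 × 1.161/(3.02 + 1.161) = 3.20 × 0.2777 = 0.8885 V.
(Unloaded it would be 0.994 V; the load pulls it down.)

V_out ≈ 0.889 V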